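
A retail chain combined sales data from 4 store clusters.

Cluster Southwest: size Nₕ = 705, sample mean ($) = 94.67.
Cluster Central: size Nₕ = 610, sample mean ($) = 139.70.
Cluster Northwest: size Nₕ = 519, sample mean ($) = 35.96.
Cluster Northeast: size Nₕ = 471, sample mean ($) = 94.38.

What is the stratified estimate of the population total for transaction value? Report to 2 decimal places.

215075.57

Southwest: 705·94.67 = 66742.35
Central: 610·139.70 = 85217
Northwest: 519·35.96 = 18663.24
Northeast: 471·94.38 = 44452.98
τ̂ = Σ Nₕx̄ₕ = 215075.57.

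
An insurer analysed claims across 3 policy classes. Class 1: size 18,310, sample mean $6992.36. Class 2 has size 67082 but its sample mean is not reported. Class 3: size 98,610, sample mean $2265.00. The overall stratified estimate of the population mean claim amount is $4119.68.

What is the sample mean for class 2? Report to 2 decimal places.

6061.95

N = 18310 + 67082 + 98610 = 184002.
Overall total = μ·N = 4119.68·184002 = 758029359.36.
Subtract the known strata: 18310·6992.36 + 98610·2265.00 = 351381761.6.
Remaining total for class 2: 758029359.36 − 351381761.6 = 406647597.76.
Divide by its size: 406647597.76 / 67082 = 6061.9480... → 6061.95.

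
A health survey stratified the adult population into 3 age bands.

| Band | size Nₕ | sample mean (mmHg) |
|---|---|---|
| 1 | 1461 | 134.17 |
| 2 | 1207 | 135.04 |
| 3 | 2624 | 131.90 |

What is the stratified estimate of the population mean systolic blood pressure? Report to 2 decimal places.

N = 1461 + 1207 + 2624 = 5292.
Weight each subgroup mean by Nₕ/N and sum.
Σ Nₕx̄ₕ = 1461·134.17 + 1207·135.04 + 2624·131.90 = 196022.37 + 162993.28 + 346105.6 = 705121.25.
Divide by N: 705121.25 / 5292 = 133.2429... → 133.24.

133.24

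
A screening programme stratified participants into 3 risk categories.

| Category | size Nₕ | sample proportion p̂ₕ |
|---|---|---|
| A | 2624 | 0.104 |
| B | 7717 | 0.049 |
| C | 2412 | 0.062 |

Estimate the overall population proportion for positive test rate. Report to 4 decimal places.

N = 2624 + 7717 + 2412 = 12753.
Overall proportion = Σ (Nₕ/N)·p̂ₕ.
Σ Nₕp̂ₕ = 272.896 + 378.133 + 149.544 = 800.573.
800.573 / 12753 = 0.062775... → 0.0628.

0.0628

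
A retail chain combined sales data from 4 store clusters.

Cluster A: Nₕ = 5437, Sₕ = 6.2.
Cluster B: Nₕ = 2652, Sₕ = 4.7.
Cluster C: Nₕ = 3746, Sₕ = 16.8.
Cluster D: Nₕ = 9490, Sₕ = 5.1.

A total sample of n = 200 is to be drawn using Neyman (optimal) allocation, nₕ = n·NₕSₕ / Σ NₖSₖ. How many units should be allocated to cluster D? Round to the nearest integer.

61

A: NₕSₕ = 5437·6.2 = 33709.4
B: NₕSₕ = 2652·4.7 = 12464.4
C: NₕSₕ = 3746·16.8 = 62932.8
D: NₕSₕ = 9490·5.1 = 48399
Σ NₕSₕ = 157505.6.
n_D = 200·48399/157505.6 = 61.457... → 61.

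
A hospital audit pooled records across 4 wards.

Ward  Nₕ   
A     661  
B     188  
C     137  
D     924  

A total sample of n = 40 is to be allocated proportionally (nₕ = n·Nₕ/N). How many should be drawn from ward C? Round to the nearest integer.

Share of ward C = 137/1910 = 0.07173.
Allocate 40 × 0.07173 = 2.869... → 3.

3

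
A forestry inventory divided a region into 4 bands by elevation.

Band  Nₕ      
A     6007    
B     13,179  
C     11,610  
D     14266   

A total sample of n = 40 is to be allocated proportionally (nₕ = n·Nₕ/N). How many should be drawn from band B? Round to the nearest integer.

Share of band B = 13179/45062 = 0.29246.
Allocate 40 × 0.29246 = 11.699... → 12.

12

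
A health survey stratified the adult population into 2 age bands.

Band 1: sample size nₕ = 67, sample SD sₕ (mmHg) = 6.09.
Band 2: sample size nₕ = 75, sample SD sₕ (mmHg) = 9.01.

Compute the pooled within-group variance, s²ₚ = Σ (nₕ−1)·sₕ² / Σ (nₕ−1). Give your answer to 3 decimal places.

1: (67−1)·6.09² = 66·37.0881 = 2447.8146
2: (75−1)·9.01² = 74·81.1801 = 6007.3274
Numerator = 8455.142; denominator = Σ(nₕ−1) = 140.
s²ₚ = 8455.142/140 = 60.39387... → 60.394.

60.394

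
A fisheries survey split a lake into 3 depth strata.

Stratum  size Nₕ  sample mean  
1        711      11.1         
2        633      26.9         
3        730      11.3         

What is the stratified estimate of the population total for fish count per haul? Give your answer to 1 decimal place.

1: 711·11.1 = 7892.1
2: 633·26.9 = 17027.7
3: 730·11.3 = 8249
τ̂ = Σ Nₕx̄ₕ = 33168.8.

33168.8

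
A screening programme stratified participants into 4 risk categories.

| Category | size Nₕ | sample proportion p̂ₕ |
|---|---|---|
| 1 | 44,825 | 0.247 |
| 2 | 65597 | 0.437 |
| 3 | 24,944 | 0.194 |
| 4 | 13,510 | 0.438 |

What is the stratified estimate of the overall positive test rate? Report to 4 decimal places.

N = 44825 + 65597 + 24944 + 13510 = 148876.
Overall proportion = Σ (Nₕ/N)·p̂ₕ.
Σ Nₕp̂ₕ = 11071.775 + 28665.889 + 4839.136 + 5917.38 = 50494.18.
50494.18 / 148876 = 0.339169... → 0.3392.

0.3392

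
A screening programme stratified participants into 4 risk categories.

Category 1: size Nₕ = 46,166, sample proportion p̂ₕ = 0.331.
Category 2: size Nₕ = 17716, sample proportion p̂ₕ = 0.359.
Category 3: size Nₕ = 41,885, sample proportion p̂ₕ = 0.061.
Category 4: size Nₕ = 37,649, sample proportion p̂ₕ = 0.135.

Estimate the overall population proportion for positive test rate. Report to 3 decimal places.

N = 46166 + 17716 + 41885 + 37649 = 143416.
Overall proportion = Σ (Nₕ/N)·p̂ₕ.
Σ Nₕp̂ₕ = 15280.946 + 6360.044 + 2554.985 + 5082.615 = 29278.59.
29278.59 / 143416 = 0.20415... → 0.204.

0.204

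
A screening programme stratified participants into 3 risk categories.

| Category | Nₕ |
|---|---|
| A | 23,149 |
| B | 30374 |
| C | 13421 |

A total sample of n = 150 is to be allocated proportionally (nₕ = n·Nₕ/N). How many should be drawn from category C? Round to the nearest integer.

30

Share of category C = 13421/66944 = 0.20048.
Allocate 150 × 0.20048 = 30.072... → 30.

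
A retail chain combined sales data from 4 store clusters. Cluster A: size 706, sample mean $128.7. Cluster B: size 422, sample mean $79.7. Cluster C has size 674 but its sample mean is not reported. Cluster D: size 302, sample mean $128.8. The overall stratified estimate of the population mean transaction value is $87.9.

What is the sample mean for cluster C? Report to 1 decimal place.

32.0

N = 706 + 422 + 674 + 302 = 2104.
Overall total = μ·N = 87.9·2104 = 184941.6.
Subtract the known strata: 706·128.7 + 422·79.7 + 302·128.8 = 163393.2.
Remaining total for cluster C: 184941.6 − 163393.2 = 21548.4.
Divide by its size: 21548.4 / 674 = 31.971... → 32.0.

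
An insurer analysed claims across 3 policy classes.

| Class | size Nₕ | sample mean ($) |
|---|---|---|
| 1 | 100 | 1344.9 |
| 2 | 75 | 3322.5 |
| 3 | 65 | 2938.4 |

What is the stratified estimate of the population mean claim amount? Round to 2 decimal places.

N = 240; weights Wₕ = Nₕ/N = (0.4167, 0.3125, 0.2708).
x̄_st = Σ Wₕ·x̄ₕ = 0.4167·1344.9 + 0.3125·3322.5 + 0.2708·2938.4 ≈ 2394.4729...
→ 2394.47.

2394.47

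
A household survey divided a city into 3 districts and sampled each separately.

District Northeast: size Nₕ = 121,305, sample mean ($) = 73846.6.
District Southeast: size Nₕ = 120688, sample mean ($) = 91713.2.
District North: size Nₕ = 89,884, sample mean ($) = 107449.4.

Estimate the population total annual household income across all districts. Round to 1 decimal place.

Population total = Σ Nₕ·x̄ₕ (each stratum's size times its mean).
121305·73846.6 + 120688·91713.2 + 89884·107449.4 = 8957961813 + 11068682681.6 + 9657981869.6 = 29684626364.2.

29684626364.2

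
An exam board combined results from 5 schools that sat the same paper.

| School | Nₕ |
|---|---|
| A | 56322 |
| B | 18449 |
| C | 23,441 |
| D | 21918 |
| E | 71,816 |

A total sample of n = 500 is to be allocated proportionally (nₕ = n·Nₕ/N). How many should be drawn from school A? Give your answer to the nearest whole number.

147

N = 56322 + 18449 + 23441 + 21918 + 71816 = 191946.
n_A = 500·56322/191946 = 146.713... → 147.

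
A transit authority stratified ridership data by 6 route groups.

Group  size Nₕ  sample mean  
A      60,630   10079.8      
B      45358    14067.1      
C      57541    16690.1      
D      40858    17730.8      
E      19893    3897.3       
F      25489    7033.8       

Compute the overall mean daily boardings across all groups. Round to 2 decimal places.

N = 249769; weights Wₕ = Nₕ/N = (0.2427, 0.1816, 0.2304, 0.1636, 0.0796, 0.1021).
x̄_st = Σ Wₕ·x̄ₕ = 0.2427·10079.8 + 0.1816·14067.1 + 0.2304·16690.1 + 0.1636·17730.8 + 0.0796·3897.3 + 0.1021·7033.8 ≈ 12775.0737...
→ 12775.07.

12775.07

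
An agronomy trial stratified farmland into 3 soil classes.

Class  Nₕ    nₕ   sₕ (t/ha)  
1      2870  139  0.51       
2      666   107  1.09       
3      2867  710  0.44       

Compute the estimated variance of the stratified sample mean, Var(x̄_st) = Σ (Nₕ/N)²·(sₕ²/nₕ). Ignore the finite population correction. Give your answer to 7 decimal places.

0.0005507

N = 6403; Wₕ = Nₕ/N.
class 1: (2870/6403)²·0.51²/139 = 0.0003759433
class 2: (666/6403)²·1.09²/107 = 0.0001201298
class 3: (2867/6403)²·0.44²/710 = 0.0000546683
Sum = 0.0005507413 → 0.0005507.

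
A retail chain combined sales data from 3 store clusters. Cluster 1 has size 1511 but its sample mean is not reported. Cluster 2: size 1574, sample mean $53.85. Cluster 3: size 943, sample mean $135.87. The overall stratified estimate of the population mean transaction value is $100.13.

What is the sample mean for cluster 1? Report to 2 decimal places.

126.03

Σ Nₕx̄ₕ = N·μ, so 1511·x̄_1 = 4028·100.13 − (1574·53.85 + 943·135.87).
= 403323.64 − 212885.31 = 190438.33.
x̄_1 = 190438.33 / 1511 = 126.0346... → 126.03.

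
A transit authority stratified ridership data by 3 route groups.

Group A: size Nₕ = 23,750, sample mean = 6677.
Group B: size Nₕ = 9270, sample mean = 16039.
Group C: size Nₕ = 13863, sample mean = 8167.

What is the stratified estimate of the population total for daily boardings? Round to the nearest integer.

420479401

A: 23750·6677 = 158578750
B: 9270·16039 = 148681530
C: 13863·8167 = 113219121
τ̂ = Σ Nₕx̄ₕ = 420479401.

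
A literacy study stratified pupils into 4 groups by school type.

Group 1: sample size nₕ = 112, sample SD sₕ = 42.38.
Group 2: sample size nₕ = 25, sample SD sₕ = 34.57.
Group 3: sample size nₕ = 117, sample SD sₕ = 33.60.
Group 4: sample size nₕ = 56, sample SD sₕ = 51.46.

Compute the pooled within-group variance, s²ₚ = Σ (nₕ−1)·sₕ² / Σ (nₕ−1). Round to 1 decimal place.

1: (112−1)·42.38² = 111·1796.0644 = 199363.1484
2: (25−1)·34.57² = 24·1195.0849 = 28682.0376
3: (117−1)·33.60² = 116·1128.96 = 130959.36
4: (56−1)·51.46² = 55·2648.1316 = 145647.238
Numerator = 504651.784; denominator = Σ(nₕ−1) = 306.
s²ₚ = 504651.784/306 = 1649.189... → 1649.2.

1649.2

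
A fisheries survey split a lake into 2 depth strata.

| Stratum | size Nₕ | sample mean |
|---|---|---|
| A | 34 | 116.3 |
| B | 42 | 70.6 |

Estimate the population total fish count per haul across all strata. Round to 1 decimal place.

6919.4

Estimate total by summing Nₕ·x̄ₕ over strata.
34·116.3 + 42·70.6 = 3954.2 + 2965.2 = 6919.4.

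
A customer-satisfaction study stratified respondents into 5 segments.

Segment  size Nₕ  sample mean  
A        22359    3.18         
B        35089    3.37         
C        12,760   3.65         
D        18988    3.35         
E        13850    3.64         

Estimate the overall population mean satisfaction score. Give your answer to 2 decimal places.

N = 103046; weights Wₕ = Nₕ/N = (0.2170, 0.3405, 0.1238, 0.1843, 0.1344).
x̄_st = Σ Wₕ·x̄ₕ = 0.2170·3.18 + 0.3405·3.37 + 0.1238·3.65 + 0.1843·3.35 + 0.1344·3.64 ≈ 3.3960...
→ 3.40.

3.40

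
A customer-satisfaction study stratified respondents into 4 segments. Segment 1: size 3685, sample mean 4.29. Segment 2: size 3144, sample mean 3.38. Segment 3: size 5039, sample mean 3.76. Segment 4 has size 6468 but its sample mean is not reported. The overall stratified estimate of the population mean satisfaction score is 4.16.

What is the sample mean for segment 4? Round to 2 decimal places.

N = 3685 + 3144 + 5039 + 6468 = 18336.
Overall total = μ·N = 4.16·18336 = 76277.76.
Subtract the known strata: 3685·4.29 + 3144·3.38 + 5039·3.76 = 45382.01.
Remaining total for segment 4: 76277.76 − 45382.01 = 30895.75.
Divide by its size: 30895.75 / 6468 = 4.7767... → 4.78.

4.78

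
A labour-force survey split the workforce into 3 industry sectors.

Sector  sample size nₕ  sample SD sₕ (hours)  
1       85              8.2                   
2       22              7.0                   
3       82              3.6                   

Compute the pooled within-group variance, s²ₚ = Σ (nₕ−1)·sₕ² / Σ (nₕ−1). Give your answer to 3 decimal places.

41.543

Degrees of freedom: 84 + 21 + 81 = 186.
Σ(nₕ−1)sₕ² = 84·67.24 + 21·49 + 81·12.96 = 7726.92.
s²ₚ = 7726.92 / 186 = 41.54258... → 41.543.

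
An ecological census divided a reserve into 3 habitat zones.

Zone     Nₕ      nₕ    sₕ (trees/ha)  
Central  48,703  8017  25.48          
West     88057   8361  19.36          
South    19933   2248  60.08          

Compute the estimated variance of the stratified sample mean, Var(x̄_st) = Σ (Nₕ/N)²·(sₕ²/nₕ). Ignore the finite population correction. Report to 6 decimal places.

0.047965

N = 156693. Term for each stratum: Wₕ²sₕ²/nₕ.
Var(x̄_st) = 0.007823466 + 0.014157320 + 0.025984220 = 0.047965006 → 0.047965.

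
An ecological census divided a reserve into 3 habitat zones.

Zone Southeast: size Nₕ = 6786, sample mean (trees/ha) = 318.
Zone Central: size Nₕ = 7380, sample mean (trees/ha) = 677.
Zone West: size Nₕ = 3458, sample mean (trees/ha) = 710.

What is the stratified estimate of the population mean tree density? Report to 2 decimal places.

545.24

N = 6786 + 7380 + 3458 = 17624.
The stratified mean weights each stratum mean by its population share Nₕ/N.
Σ Nₕx̄ₕ = 6786·318 + 7380·677 + 3458·710 = 2157948 + 4996260 + 2455180 = 9609388.
Divide by N: 9609388 / 17624 = 545.2444... → 545.24.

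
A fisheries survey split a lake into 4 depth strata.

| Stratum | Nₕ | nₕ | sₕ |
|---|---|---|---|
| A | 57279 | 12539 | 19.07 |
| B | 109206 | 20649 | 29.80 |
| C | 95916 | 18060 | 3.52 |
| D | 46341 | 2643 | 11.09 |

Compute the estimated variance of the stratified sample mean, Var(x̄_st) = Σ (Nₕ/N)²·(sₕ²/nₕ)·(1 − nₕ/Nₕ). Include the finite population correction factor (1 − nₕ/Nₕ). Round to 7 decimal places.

0.0061853

N = 308742. Term for each stratum: Wₕ²sₕ²/nₕ·(1−nₕ/Nₕ).
Var(x̄_st) = 0.0007797196 + 0.0043632638 + 0.0000537476 + 0.0009885564 = 0.0061852875 → 0.0061853.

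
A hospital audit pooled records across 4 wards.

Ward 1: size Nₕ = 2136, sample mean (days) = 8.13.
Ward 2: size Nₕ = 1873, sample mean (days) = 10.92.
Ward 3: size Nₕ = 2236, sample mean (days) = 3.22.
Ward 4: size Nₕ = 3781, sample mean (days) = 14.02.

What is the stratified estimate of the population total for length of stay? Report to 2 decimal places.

1: 2136·8.13 = 17365.68
2: 1873·10.92 = 20453.16
3: 2236·3.22 = 7199.92
4: 3781·14.02 = 53009.62
τ̂ = Σ Nₕx̄ₕ = 98028.38.

98028.38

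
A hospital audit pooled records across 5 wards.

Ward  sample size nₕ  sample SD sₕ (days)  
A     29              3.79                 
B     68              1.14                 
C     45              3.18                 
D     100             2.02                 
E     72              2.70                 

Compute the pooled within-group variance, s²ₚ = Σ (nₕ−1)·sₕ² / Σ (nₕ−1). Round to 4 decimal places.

6.0057

Degrees of freedom: 28 + 67 + 44 + 99 + 71 = 309.
Σ(nₕ−1)sₕ² = 28·14.3641 + 67·1.2996 + 44·10.1124 + 99·4.0804 + 71·7.29 = 1855.7632.
s²ₚ = 1855.7632 / 309 = 6.005706... → 6.0057.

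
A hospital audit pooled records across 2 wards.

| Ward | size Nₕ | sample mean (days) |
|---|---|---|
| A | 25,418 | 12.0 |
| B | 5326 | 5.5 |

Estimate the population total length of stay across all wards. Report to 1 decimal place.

Estimate total by summing Nₕ·x̄ₕ over strata.
25418·12.0 + 5326·5.5 = 305016 + 29293 = 334309.0.

334309.0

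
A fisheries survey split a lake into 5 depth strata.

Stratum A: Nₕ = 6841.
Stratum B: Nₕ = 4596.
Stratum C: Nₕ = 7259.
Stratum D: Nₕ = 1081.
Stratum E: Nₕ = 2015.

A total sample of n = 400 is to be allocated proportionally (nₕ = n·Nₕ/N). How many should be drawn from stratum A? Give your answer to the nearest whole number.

126

Share of stratum A = 6841/21792 = 0.31392.
Allocate 400 × 0.31392 = 125.569... → 126.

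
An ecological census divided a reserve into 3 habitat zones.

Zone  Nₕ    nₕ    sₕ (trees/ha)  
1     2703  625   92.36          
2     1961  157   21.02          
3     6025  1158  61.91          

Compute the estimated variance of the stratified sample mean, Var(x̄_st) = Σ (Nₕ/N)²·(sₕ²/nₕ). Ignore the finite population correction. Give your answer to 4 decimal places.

2.0191

N = 10689; Wₕ = Nₕ/N.
zone 1: (2703/10689)²·92.36²/625 = 0.8727820
zone 2: (1961/10689)²·21.02²/157 = 0.0947211
zone 3: (6025/10689)²·61.91²/1158 = 1.0516059
Sum = 2.0191089 → 2.0191.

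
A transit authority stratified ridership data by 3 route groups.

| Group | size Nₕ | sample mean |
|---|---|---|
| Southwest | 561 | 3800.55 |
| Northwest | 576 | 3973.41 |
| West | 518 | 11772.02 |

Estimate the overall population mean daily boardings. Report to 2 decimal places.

6355.71

N = 1655; weights Wₕ = Nₕ/N = (0.3390, 0.3480, 0.3130).
x̄_st = Σ Wₕ·x̄ₕ = 0.3390·3800.55 + 0.3480·3973.41 + 0.3130·11772.02 ≈ 6355.7094...
→ 6355.71.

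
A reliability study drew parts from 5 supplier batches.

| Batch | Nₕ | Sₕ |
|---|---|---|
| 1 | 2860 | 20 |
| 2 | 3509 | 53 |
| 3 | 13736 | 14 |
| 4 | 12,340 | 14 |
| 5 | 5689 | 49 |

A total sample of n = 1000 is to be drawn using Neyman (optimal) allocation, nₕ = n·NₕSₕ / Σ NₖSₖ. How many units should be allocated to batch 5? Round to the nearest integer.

Σ NₕSₕ = 2860·20 + 3509·53 + 13736·14 + 12340·14 + 5689·49 = 887002.
Share for 5: 278761/887002 = 0.31427.
n_5 = 1000 × 0.31427 = 314.273... → 314.

314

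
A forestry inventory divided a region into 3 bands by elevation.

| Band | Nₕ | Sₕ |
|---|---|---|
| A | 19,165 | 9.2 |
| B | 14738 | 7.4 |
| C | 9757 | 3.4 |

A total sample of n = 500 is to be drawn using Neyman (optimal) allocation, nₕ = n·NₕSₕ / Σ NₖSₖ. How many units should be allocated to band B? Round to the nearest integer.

A: NₕSₕ = 19165·9.2 = 176318
B: NₕSₕ = 14738·7.4 = 109061.2
C: NₕSₕ = 9757·3.4 = 33173.8
Σ NₕSₕ = 318553.
n_B = 500·109061.2/318553 = 171.182... → 171.

171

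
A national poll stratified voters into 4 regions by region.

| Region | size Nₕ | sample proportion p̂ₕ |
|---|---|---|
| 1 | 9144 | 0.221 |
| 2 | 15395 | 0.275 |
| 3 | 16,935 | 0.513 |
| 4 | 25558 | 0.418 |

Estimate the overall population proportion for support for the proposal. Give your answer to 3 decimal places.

Wₕ = Nₕ/N with N = 67032: 0.1364, 0.2297, 0.2526, 0.3813.
p̂_st = 0.1364·0.221 + 0.2297·0.275 + 0.2526·0.513 + 0.3813·0.418 ≈ 0.38229... → 0.382.

0.382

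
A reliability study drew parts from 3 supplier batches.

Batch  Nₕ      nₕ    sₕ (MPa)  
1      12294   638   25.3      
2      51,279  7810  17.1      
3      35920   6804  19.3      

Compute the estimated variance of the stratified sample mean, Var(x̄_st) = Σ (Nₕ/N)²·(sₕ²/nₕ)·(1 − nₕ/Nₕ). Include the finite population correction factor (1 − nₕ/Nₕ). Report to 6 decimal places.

0.028739

N = 99493; Wₕ = Nₕ/N.
batch 1: (12294/99493)²·25.3²/638·(1 − 638/12294) = 0.014523726
batch 2: (51279/99493)²·17.1²/7810·(1 − 7810/51279) = 0.008430927
batch 3: (35920/99493)²·19.3²/6804·(1 − 6804/35920) = 0.005784067
Sum = 0.028738720 → 0.028739.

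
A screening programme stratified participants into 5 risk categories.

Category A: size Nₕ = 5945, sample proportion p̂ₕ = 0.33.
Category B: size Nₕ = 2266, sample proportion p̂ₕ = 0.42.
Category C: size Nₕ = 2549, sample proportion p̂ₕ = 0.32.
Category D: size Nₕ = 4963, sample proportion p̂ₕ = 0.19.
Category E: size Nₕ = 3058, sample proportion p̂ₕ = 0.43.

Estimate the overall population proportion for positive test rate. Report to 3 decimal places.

N = 5945 + 2266 + 2549 + 4963 + 3058 = 18781.
Overall proportion = Σ (Nₕ/N)·p̂ₕ.
Σ Nₕp̂ₕ = 1961.85 + 951.72 + 815.68 + 942.97 + 1314.94 = 5987.16.
5987.16 / 18781 = 0.31879... → 0.319.

0.319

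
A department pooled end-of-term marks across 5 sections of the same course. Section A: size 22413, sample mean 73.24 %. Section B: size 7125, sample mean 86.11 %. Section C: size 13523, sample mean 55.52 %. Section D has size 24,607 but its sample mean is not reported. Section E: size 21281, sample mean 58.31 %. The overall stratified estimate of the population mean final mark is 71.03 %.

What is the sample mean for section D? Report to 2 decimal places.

N = 22413 + 7125 + 13523 + 24607 + 21281 = 88949.
Overall total = μ·N = 71.03·88949 = 6318047.47.
Subtract the known strata: 22413·73.24 + 7125·86.11 + 13523·55.52 + 21281·58.31 = 4246753.94.
Remaining total for section D: 6318047.47 − 4246753.94 = 2071293.53.
Divide by its size: 2071293.53 / 24607 = 84.1750... → 84.17.

84.17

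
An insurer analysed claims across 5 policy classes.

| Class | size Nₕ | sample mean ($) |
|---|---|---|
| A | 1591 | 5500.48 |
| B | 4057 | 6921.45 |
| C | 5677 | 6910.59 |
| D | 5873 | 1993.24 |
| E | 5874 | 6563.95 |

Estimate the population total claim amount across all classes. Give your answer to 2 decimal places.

Population total = Σ Nₕ·x̄ₕ (each stratum's size times its mean).
1591·5500.48 + 4057·6921.45 + 5677·6910.59 + 5873·1993.24 + 5874·6563.95 = 8751263.68 + 28080322.65 + 39231419.43 + 11706298.52 + 38556642.3 = 126325946.58.

126325946.58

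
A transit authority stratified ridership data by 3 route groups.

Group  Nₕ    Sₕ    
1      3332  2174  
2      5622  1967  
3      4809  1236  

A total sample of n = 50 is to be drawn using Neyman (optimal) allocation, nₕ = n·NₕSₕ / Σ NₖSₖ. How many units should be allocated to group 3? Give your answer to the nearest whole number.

12

1: NₕSₕ = 3332·2174 = 7243768
2: NₕSₕ = 5622·1967 = 11058474
3: NₕSₕ = 4809·1236 = 5943924
Σ NₕSₕ = 24246166.
n_3 = 50·5943924/24246166 = 12.257... → 12.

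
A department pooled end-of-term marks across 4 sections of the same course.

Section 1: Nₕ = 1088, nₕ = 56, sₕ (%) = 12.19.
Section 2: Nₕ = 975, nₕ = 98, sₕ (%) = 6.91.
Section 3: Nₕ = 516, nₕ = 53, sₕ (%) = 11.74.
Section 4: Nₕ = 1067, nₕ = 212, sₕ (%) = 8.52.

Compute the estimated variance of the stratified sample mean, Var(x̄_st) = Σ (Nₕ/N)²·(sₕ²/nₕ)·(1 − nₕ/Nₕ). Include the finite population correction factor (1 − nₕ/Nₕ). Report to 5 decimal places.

0.32570

N = 3646. Term for each stratum: Wₕ²sₕ²/nₕ·(1−nₕ/Nₕ).
Var(x̄_st) = 0.22412724 + 0.03134014 + 0.04673666 + 0.02349852 = 0.32570256 → 0.32570.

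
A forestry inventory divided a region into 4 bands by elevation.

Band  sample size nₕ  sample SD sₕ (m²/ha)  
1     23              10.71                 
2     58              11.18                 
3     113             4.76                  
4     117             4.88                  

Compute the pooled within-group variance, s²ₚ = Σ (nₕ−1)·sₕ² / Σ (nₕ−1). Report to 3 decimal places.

48.691

Degrees of freedom: 22 + 57 + 112 + 116 = 307.
Σ(nₕ−1)sₕ² = 22·114.7041 + 57·124.9924 + 112·22.6576 + 116·23.8144 = 14948.1786.
s²ₚ = 14948.1786 / 307 = 48.69114... → 48.691.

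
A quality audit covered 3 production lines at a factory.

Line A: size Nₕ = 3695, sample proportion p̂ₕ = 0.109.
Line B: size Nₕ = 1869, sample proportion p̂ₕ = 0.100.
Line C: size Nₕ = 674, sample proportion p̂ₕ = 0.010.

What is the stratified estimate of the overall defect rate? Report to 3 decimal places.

Wₕ = Nₕ/N with N = 6238: 0.5923, 0.2996, 0.1080.
p̂_st = 0.5923·0.109 + 0.2996·0.100 + 0.1080·0.010 ≈ 0.09561... → 0.096.

0.096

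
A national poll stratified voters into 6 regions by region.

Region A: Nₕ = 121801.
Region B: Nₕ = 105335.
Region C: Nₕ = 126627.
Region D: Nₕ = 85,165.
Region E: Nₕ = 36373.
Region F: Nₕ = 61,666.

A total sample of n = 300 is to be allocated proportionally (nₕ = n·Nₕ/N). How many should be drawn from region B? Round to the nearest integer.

59

N = 121801 + 105335 + 126627 + 85165 + 36373 + 61666 = 536967.
n_B = 300·105335/536967 = 58.850... → 59.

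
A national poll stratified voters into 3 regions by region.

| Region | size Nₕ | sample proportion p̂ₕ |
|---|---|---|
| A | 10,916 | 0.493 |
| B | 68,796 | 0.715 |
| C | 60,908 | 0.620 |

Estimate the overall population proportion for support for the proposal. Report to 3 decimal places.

0.657

N = 10916 + 68796 + 60908 = 140620.
Overall proportion = Σ (Nₕ/N)·p̂ₕ.
Σ Nₕp̂ₕ = 5381.588 + 49189.14 + 37762.96 = 92333.688.
92333.688 / 140620 = 0.65662... → 0.657.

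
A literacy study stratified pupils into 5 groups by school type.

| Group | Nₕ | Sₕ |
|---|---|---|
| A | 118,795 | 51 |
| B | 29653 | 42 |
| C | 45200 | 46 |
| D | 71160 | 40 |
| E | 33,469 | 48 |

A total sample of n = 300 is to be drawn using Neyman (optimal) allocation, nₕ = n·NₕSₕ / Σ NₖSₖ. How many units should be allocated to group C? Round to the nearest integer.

45

Σ NₕSₕ = 118795·51 + 29653·42 + 45200·46 + 71160·40 + 33469·48 = 13836083.
Share for C: 2079200/13836083 = 0.15027.
n_C = 300 × 0.15027 = 45.082... → 45.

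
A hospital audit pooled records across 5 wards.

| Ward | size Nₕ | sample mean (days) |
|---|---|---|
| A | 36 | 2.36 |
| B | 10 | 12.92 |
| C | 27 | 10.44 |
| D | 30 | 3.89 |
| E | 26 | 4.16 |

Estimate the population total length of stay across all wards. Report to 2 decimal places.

Estimate total by summing Nₕ·x̄ₕ over strata.
36·2.36 + 10·12.92 + 27·10.44 + 30·3.89 + 26·4.16 = 84.96 + 129.2 + 281.88 + 116.7 + 108.16 = 720.90.

720.90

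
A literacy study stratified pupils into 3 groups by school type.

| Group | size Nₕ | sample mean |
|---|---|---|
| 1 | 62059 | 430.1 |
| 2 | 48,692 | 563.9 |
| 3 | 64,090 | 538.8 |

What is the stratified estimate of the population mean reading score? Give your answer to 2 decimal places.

507.21

x̄_st = (Σ Nₕx̄ₕ) / (Σ Nₕ) = (62059·430.1 + 48692·563.9 + 64090·538.8) / 174841
= 88680686.7 / 174841 = 507.2076... → 507.21.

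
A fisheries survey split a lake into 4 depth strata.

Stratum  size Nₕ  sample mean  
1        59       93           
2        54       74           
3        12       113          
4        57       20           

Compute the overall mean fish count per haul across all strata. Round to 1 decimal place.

65.8

N = 59 + 54 + 12 + 57 = 182.
Overall mean = Σ (Nₕ/N)·x̄ₕ — weight by population share, not a simple average.
Σ Nₕx̄ₕ = 59·93 + 54·74 + 12·113 + 57·20 = 5487 + 3996 + 1356 + 1140 = 11979.
Divide by N: 11979 / 182 = 65.819... → 65.8.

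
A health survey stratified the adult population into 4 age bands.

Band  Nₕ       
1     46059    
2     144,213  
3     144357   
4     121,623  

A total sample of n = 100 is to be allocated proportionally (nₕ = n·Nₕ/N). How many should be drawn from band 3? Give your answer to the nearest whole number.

Share of band 3 = 144357/456252 = 0.31640.
Allocate 100 × 0.31640 = 31.640... → 32.

32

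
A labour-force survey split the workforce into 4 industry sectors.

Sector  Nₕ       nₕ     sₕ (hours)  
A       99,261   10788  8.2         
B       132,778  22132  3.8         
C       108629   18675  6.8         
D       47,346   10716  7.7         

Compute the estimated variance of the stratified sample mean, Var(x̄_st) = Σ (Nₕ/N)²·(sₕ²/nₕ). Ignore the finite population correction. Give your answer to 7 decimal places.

N = 388014. Term for each stratum: Wₕ²sₕ²/nₕ.
Var(x̄_st) = 0.0004078958 + 0.0000764019 + 0.0001940680 + 0.0000823798 = 0.0007607455 → 0.0007607.

0.0007607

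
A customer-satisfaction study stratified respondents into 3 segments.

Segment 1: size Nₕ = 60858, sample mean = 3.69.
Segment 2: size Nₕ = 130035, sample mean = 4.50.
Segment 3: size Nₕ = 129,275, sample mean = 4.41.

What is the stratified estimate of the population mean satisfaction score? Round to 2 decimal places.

N = 320168; weights Wₕ = Nₕ/N = (0.1901, 0.4061, 0.4038).
x̄_st = Σ Wₕ·x̄ₕ = 0.1901·3.69 + 0.4061·4.50 + 0.4038·4.41 ≈ 4.3097...
→ 4.31.

4.31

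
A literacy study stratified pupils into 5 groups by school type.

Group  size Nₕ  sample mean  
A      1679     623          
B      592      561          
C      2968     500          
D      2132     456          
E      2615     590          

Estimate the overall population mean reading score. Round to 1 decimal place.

538.5

N = 1679 + 592 + 2968 + 2132 + 2615 = 9986.
Overall mean = Σ (Nₕ/N)·x̄ₕ — weight by population share, not a simple average.
Σ Nₕx̄ₕ = 1679·623 + 592·561 + 2968·500 + 2132·456 + 2615·590 = 1046017 + 332112 + 1484000 + 972192 + 1542850 = 5377171.
Divide by N: 5377171 / 9986 = 538.471... → 538.5.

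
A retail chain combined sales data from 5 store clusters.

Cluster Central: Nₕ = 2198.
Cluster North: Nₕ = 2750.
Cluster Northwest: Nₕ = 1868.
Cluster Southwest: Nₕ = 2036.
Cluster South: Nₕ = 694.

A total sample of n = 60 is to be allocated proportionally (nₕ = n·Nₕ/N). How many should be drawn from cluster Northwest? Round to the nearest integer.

Share of cluster Northwest = 1868/9546 = 0.19568.
Allocate 60 × 0.19568 = 11.741... → 12.

12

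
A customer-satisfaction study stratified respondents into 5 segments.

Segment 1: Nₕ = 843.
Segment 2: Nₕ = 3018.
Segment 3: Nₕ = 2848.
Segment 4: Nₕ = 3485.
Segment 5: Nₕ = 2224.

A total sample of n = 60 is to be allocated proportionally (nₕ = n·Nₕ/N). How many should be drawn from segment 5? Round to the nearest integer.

N = 843 + 3018 + 2848 + 3485 + 2224 = 12418.
n_5 = 60·2224/12418 = 10.746... → 11.

11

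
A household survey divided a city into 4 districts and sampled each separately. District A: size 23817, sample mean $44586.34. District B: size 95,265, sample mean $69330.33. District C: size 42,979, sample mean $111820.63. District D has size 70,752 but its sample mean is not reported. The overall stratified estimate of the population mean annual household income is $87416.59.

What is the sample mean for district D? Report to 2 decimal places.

111362.41

N = 23817 + 95265 + 42979 + 70752 = 232813.
Overall total = μ·N = 87416.59·232813 = 20351718567.67.
Subtract the known strata: 23817·44586.34 + 95265·69330.33 + 42979·111820.63 = 12472605604.
Remaining total for district D: 20351718567.67 − 12472605604 = 7879112963.67.
Divide by its size: 7879112963.67 / 70752 = 111362.4062... → 111362.41.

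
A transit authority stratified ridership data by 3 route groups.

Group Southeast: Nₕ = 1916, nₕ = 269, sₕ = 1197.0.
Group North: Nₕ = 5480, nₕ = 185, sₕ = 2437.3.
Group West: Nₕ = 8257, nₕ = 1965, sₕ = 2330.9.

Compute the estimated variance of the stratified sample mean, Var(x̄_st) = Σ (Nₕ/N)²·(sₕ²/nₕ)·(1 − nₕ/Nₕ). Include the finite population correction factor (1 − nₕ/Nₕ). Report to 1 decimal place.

N = 15653; Wₕ = Nₕ/N.
group Southeast: (1916/15653)²·1197.0²/269·(1 − 269/1916) = 68.6009
group North: (5480/15653)²·2437.3²/185·(1 − 185/5480) = 3802.7485
group West: (8257/15653)²·2330.9²/1965·(1 − 1965/8257) = 586.2739
Sum = 4457.6233 → 4457.6.

4457.6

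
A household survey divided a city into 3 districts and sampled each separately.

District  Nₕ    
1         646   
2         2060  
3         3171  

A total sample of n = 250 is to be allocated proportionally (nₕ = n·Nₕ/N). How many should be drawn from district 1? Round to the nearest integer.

27

Share of district 1 = 646/5877 = 0.10992.
Allocate 250 × 0.10992 = 27.480... → 27.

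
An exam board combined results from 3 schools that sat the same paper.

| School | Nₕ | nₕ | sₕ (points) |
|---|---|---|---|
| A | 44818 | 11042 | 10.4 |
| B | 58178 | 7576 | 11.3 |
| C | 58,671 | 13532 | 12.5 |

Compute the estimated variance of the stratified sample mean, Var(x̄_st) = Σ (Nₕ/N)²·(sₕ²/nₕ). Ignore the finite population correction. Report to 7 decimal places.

N = 161667; Wₕ = Nₕ/N.
school A: (44818/161667)²·10.4²/11042 = 0.0007528026
school B: (58178/161667)²·11.3²/7576 = 0.0021826884
school C: (58671/161667)²·12.5²/13532 = 0.0015207655
Sum = 0.0044562565 → 0.0044563.

0.0044563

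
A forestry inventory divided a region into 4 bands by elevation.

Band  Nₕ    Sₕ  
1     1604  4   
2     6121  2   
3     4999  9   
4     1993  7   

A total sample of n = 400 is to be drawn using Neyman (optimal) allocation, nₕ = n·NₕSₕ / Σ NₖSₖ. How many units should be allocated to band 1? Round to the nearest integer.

33

1: NₕSₕ = 1604·4 = 6416
2: NₕSₕ = 6121·2 = 12242
3: NₕSₕ = 4999·9 = 44991
4: NₕSₕ = 1993·7 = 13951
Σ NₕSₕ = 77600.
n_1 = 400·6416/77600 = 33.072... → 33.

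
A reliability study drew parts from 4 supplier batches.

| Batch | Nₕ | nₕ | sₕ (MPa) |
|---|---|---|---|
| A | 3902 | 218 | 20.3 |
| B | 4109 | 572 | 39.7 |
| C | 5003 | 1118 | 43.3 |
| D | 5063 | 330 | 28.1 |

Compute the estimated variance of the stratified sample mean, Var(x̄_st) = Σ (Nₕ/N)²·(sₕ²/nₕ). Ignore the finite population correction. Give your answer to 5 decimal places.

0.54659

N = 18077; Wₕ = Nₕ/N.
batch A: (3902/18077)²·20.3²/218 = 0.08807596
batch B: (4109/18077)²·39.7²/572 = 0.14236543
batch C: (5003/18077)²·43.3²/1118 = 0.12845242
batch D: (5063/18077)²·28.1²/330 = 0.18769895
Sum = 0.54659276 → 0.54659.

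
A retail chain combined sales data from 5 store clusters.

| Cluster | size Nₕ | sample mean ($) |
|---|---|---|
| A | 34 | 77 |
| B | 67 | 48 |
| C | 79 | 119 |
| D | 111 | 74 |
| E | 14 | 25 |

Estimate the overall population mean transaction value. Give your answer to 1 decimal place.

78.0

N = 305; weights Wₕ = Nₕ/N = (0.1115, 0.2197, 0.2590, 0.3639, 0.0459).
x̄_st = Σ Wₕ·x̄ₕ = 0.1115·77 + 0.2197·48 + 0.2590·119 + 0.3639·74 + 0.0459·25 ≈ 78.030...
→ 78.0.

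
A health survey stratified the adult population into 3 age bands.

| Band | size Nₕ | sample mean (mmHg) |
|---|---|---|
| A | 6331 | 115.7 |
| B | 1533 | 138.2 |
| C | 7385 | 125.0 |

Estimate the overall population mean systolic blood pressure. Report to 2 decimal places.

122.47

x̄_st = (Σ Nₕx̄ₕ) / (Σ Nₕ) = (6331·115.7 + 1533·138.2 + 7385·125.0) / 15249
= 1867482.3 / 15249 = 122.4659... → 122.47.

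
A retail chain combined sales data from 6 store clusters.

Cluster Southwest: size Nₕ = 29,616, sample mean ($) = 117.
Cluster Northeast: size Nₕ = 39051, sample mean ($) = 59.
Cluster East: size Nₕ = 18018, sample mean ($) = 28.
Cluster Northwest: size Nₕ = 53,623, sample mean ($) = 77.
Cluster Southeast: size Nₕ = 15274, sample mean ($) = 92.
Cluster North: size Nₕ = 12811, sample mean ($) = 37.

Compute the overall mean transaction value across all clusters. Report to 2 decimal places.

72.94

N = 29616 + 39051 + 18018 + 53623 + 15274 + 12811 = 168393.
Weight each subgroup mean by Nₕ/N and sum.
Σ Nₕx̄ₕ = 29616·117 + 39051·59 + 18018·28 + 53623·77 + 15274·92 + 12811·37 = 3465072 + 2304009 + 504504 + 4128971 + 1405208 + 474007 = 12281771.
Divide by N: 12281771 / 168393 = 72.9352... → 72.94.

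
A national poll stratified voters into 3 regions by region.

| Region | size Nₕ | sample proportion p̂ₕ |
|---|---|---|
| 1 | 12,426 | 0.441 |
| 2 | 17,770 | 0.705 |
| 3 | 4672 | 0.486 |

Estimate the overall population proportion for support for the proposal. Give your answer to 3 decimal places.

0.582

N = 12426 + 17770 + 4672 = 34868.
Overall proportion = Σ (Nₕ/N)·p̂ₕ.
Σ Nₕp̂ₕ = 5479.866 + 12527.85 + 2270.592 = 20278.308.
20278.308 / 34868 = 0.58157... → 0.582.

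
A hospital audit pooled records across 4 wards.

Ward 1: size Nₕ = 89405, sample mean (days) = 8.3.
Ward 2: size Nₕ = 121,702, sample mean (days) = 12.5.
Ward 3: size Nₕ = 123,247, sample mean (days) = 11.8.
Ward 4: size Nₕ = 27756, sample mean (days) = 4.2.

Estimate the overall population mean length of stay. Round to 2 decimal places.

10.59

N = 362110; weights Wₕ = Nₕ/N = (0.2469, 0.3361, 0.3404, 0.0767).
x̄_st = Σ Wₕ·x̄ₕ = 0.2469·8.3 + 0.3361·12.5 + 0.3404·11.8 + 0.0767·4.2 ≈ 10.5886...
→ 10.59.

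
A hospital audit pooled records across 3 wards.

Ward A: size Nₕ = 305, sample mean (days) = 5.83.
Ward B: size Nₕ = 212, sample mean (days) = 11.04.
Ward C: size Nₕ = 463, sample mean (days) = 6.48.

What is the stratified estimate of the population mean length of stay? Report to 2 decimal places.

x̄_st = (Σ Nₕx̄ₕ) / (Σ Nₕ) = (305·5.83 + 212·11.04 + 463·6.48) / 980
= 7118.87 / 980 = 7.2642... → 7.26.

7.26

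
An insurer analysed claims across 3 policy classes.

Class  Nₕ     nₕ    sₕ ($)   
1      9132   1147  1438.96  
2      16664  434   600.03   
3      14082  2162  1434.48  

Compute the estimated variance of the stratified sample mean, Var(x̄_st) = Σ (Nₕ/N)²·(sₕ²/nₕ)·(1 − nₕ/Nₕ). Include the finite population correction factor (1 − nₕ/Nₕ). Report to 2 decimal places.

N = 39878; Wₕ = Nₕ/N.
class 1: (9132/39878)²·1438.96²/1147·(1 − 1147/9132) = 82.77670
class 2: (16664/39878)²·600.03²/434·(1 − 434/16664) = 141.08708
class 3: (14082/39878)²·1434.48²/2162·(1 − 2162/14082) = 100.46324
Sum = 324.32701 → 324.33.

324.33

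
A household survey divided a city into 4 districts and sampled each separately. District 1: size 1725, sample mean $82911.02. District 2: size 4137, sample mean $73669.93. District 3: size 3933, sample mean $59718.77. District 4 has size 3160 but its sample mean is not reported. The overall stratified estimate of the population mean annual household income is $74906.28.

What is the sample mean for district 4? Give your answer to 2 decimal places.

91057.89

N = 1725 + 4137 + 3933 + 3160 = 12955.
Overall total = μ·N = 74906.28·12955 = 970410857.4.
Subtract the known strata: 1725·82911.02 + 4137·73669.93 + 3933·59718.77 = 682667932.32.
Remaining total for district 4: 970410857.4 − 682667932.32 = 287742925.08.
Divide by its size: 287742925.08 / 3160 = 91057.8877... → 91057.89.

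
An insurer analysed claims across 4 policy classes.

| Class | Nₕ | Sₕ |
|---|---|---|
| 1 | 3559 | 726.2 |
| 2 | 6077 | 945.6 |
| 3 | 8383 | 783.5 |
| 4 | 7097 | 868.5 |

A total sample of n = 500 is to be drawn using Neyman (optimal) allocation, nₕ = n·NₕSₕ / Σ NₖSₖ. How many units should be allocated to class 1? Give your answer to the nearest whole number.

1: NₕSₕ = 3559·726.2 = 2584545.8
2: NₕSₕ = 6077·945.6 = 5746411.2
3: NₕSₕ = 8383·783.5 = 6568080.5
4: NₕSₕ = 7097·868.5 = 6163744.5
Σ NₕSₕ = 21062782.
n_1 = 500·2584545.8/21062782 = 61.353... → 61.

61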